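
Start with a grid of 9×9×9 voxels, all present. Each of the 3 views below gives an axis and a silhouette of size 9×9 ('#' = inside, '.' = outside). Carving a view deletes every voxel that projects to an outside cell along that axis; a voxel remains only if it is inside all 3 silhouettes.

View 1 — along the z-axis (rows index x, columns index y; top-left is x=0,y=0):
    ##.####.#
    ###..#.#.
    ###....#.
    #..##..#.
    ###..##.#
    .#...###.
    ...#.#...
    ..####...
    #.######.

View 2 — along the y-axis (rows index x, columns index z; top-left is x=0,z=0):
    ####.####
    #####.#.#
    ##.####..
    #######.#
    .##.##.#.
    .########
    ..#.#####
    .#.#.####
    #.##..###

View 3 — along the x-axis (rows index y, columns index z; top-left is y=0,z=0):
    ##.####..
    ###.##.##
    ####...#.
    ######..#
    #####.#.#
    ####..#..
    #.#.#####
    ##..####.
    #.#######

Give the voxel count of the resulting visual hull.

start: 9×9×9 = 729 voxels
carve view 1 (along z, XY-mask fill 43/81): 387 voxels remain
carve view 2 (along y, XZ-mask fill 60/81): 287 voxels remain
carve view 3 (along x, YZ-mask fill 58/81): 197 voxels remain

remaining voxels: 197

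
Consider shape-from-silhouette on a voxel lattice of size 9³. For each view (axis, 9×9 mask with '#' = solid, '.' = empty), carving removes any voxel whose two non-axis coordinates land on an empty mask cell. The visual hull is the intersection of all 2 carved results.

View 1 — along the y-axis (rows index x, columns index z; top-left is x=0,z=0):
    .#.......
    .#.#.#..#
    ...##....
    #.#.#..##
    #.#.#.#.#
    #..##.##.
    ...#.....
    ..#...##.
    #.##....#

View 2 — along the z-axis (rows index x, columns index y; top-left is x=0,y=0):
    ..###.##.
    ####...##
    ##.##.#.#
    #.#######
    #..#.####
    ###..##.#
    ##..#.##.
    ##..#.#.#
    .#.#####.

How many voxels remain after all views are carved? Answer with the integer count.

185 voxels

start: 9×9×9 = 729 voxels
step 1: project along y, AND mask (30/81) → |grid| = 270
step 2: project along z, AND mask (53/81) → |grid| = 185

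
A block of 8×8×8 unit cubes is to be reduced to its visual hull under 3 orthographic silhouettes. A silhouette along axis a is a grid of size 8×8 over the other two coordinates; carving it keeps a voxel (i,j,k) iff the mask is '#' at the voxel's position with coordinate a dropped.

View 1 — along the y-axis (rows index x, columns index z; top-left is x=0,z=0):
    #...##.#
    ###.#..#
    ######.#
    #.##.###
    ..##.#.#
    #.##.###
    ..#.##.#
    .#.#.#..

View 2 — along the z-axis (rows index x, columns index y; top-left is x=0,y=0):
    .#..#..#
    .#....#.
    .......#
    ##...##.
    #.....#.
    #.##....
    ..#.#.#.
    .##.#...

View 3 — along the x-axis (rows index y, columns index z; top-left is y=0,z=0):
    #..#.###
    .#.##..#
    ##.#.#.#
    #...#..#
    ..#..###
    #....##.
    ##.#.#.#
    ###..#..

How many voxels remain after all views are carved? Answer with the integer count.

voxel count = 60

full grid |V| = 512
after view 1 [y-axis, 39 of 64 cells solid] → remaining = 312
after view 2 [z-axis, 21 of 64 cells solid] → remaining = 100
after view 3 [x-axis, 33 of 64 cells solid] → remaining = 60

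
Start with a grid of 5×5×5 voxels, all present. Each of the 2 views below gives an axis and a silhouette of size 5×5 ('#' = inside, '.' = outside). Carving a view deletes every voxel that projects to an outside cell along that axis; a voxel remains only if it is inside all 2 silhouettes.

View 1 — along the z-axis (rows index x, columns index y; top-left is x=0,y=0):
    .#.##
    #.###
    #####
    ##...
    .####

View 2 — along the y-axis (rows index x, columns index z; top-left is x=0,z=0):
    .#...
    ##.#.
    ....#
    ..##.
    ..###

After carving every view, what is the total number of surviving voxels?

36 voxels

start: 5×5×5 = 125 voxels
  1. axis=2 (XY plane), |mask|=18  ⇒  voxels=90
  2. axis=1 (XZ plane), |mask|=10  ⇒  voxels=36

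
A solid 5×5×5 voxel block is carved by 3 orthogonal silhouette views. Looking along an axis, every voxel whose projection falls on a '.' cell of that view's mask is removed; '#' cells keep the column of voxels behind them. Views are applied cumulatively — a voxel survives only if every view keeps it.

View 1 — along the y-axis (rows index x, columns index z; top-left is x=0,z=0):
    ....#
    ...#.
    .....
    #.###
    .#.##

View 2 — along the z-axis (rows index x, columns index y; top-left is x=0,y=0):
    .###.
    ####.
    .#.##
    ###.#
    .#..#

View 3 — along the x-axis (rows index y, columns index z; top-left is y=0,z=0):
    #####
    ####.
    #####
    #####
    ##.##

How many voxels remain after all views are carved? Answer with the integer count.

voxel count = 25

before carving: 125 voxels (5×5×5)
carve view 1 (along y, XZ-mask fill 9/25): 45 voxels remain
carve view 2 (along z, XY-mask fill 16/25): 29 voxels remain
carve view 3 (along x, YZ-mask fill 23/25): 25 voxels remain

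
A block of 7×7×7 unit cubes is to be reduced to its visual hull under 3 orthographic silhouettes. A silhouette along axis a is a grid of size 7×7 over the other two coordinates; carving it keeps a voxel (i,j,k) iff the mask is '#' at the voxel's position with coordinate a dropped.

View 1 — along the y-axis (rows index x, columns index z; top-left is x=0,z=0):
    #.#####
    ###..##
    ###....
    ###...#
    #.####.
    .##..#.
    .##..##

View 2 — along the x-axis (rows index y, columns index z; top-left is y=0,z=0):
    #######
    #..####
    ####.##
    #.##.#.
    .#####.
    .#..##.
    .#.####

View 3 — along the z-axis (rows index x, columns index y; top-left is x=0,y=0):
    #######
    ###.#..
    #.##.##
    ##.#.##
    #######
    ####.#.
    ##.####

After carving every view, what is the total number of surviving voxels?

120 voxels

start: 7×7×7 = 343 voxels
after view 1 [y-axis, 30 of 49 cells solid] → remaining = 210
after view 2 [x-axis, 35 of 49 cells solid] → remaining = 146
after view 3 [z-axis, 39 of 49 cells solid] → remaining = 120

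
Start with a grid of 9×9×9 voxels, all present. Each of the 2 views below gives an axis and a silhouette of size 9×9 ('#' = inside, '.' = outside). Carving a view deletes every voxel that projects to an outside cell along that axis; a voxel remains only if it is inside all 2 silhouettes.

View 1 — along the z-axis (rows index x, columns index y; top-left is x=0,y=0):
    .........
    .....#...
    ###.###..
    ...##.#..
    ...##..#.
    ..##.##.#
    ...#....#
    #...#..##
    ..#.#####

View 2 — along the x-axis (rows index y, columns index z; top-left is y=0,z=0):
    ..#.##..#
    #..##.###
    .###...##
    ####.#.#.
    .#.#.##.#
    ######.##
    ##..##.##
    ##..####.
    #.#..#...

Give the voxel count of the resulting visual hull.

before carving: 729 voxels (9×9×9)
  1. axis=2 (XY plane), |mask|=30  ⇒  voxels=270
  2. axis=0 (YZ plane), |mask|=49  ⇒  voxels=164

|visual hull| = 164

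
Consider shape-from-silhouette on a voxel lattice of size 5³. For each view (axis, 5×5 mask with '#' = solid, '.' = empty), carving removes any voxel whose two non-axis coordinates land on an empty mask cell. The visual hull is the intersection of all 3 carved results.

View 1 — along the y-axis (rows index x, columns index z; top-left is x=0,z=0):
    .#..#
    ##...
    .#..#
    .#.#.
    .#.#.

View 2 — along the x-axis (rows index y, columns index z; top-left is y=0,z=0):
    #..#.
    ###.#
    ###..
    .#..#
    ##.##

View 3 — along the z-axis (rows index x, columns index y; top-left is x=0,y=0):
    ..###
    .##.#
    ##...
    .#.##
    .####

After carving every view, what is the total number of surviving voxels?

initial block: 5^3 = 125
after view 1 [y-axis, 10 of 25 cells solid] → remaining = 50
after view 2 [x-axis, 15 of 25 cells solid] → remaining = 34
after view 3 [z-axis, 15 of 25 cells solid] → remaining = 22

22 voxels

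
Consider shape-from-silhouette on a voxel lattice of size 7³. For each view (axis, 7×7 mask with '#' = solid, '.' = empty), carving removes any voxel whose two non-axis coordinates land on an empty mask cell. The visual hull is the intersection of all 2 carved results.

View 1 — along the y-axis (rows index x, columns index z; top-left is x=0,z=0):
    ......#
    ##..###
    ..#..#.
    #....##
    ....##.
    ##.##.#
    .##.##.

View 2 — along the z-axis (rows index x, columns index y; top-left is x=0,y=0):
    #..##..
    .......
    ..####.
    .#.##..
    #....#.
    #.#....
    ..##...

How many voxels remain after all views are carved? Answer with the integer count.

start: 7×7×7 = 343 voxels
carve view 1 (along y, XZ-mask fill 22/49): 154 voxels remain
carve view 2 (along z, XY-mask fill 16/49): 42 voxels remain

|visual hull| = 42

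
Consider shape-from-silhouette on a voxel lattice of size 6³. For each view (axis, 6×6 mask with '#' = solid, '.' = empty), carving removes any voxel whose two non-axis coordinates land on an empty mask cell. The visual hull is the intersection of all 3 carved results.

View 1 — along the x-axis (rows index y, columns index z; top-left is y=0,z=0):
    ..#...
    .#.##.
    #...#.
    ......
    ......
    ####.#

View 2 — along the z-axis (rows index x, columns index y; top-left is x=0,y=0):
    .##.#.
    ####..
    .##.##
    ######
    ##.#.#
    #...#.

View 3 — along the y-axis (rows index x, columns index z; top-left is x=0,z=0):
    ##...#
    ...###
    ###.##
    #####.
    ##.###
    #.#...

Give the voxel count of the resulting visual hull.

|visual hull| = 31

full grid |V| = 216
[1] x-view keeps 11 columns → grid now 66
[2] z-view keeps 23 columns → grid now 42
[3] y-view keeps 23 columns → grid now 31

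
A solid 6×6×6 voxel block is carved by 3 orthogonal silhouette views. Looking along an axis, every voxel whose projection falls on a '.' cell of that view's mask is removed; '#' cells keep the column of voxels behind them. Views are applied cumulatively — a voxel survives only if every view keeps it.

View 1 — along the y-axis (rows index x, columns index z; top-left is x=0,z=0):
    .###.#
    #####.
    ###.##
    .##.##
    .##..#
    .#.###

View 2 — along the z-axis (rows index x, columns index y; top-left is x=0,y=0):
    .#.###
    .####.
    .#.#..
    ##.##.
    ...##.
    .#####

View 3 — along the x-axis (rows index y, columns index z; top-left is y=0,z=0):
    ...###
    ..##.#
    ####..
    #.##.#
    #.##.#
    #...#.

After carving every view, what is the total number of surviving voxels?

remaining voxels: 47

initial block: 6^3 = 216
[1] y-view keeps 25 columns → grid now 150
[2] z-view keeps 21 columns → grid now 88
[3] x-view keeps 20 columns → grid now 47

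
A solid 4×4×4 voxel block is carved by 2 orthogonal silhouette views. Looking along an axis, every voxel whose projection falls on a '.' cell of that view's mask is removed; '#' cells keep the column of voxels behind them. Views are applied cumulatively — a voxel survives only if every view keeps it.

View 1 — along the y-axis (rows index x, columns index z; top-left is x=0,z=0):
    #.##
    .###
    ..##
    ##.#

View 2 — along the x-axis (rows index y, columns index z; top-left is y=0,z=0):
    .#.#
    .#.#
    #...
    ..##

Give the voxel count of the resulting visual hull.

|visual hull| = 21

full grid |V| = 64
V1 y: intersect with XZ mask (11 set) -- 44 left
V2 x: intersect with YZ mask (7 set) -- 21 left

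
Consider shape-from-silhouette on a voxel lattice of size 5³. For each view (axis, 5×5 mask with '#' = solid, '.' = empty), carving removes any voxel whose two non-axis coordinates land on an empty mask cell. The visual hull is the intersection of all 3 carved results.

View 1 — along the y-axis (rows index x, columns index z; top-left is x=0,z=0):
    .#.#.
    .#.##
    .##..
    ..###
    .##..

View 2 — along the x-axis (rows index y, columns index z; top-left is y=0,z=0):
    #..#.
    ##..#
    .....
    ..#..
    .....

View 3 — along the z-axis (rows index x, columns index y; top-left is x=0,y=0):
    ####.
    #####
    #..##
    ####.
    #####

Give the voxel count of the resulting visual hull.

start: 5×5×5 = 125 voxels
after view 1 [y-axis, 12 of 25 cells solid] → remaining = 60
after view 2 [x-axis, 6 of 25 cells solid] → remaining = 12
after view 3 [z-axis, 21 of 25 cells solid] → remaining = 11

11 voxels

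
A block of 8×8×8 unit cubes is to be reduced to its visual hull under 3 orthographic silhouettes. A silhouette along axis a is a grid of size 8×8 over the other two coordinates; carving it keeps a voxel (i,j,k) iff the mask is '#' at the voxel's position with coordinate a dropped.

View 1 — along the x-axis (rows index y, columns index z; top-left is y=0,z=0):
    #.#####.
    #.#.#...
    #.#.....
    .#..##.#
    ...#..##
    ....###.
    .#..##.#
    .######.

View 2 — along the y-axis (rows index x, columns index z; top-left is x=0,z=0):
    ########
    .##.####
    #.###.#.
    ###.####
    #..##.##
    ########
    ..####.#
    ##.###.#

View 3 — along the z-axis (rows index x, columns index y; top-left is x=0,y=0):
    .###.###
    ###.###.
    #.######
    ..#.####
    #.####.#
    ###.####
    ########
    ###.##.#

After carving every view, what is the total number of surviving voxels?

initial block: 8^3 = 512
step 1: project along x, AND mask (31/64) → |grid| = 248
step 2: project along y, AND mask (50/64) → |grid| = 198
step 3: project along z, AND mask (51/64) → |grid| = 149

remaining voxels: 149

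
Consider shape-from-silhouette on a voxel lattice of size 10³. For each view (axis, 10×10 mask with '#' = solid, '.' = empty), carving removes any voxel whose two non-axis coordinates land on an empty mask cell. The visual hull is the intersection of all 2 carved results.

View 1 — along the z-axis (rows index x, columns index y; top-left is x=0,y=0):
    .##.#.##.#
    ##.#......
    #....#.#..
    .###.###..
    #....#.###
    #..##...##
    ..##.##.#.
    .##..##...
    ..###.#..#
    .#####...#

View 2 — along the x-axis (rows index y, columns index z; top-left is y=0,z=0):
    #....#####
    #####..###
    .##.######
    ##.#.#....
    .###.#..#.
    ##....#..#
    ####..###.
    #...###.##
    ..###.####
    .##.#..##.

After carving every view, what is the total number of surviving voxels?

initial block: 10^3 = 1000
carve view 1 (along z, XY-mask fill 48/100): 480 voxels remain
carve view 2 (along x, YZ-mask fill 60/100): 285 voxels remain

|visual hull| = 285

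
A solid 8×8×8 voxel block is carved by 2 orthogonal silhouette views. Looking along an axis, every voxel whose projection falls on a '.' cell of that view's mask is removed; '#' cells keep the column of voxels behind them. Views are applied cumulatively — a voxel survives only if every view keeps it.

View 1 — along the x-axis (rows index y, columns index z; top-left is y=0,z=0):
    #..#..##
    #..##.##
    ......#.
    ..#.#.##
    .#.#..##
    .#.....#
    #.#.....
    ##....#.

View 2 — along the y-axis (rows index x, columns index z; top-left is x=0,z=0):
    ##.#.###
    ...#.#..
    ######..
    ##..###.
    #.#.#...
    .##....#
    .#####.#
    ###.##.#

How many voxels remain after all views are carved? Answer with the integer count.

initial block: 8^3 = 512
step 1: project along x, AND mask (25/64) → |grid| = 200
step 2: project along y, AND mask (37/64) → |grid| = 102

|visual hull| = 102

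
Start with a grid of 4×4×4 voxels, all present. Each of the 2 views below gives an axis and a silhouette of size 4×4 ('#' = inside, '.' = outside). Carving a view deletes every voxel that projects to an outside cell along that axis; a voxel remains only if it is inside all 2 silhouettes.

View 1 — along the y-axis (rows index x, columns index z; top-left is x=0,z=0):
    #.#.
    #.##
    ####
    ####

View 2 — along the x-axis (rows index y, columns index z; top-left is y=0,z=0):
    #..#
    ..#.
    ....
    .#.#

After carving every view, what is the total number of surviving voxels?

voxel count = 16

start: 4×4×4 = 64 voxels
step 1: project along y, AND mask (13/16) → |grid| = 52
step 2: project along x, AND mask (5/16) → |grid| = 16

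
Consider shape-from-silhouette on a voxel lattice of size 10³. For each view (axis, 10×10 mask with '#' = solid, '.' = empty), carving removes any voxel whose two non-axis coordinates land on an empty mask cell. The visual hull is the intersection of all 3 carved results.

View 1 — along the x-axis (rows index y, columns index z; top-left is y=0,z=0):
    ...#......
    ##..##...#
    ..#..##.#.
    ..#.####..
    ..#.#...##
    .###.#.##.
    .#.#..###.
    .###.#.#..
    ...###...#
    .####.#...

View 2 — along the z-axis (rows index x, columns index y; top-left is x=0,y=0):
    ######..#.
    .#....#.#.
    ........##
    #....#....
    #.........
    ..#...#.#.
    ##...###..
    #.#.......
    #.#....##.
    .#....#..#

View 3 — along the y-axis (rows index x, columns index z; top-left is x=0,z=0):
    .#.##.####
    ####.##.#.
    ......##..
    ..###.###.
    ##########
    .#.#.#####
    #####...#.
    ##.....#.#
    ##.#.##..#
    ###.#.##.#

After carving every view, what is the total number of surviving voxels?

80 voxels

before carving: 1000 voxels (10×10×10)
  1. axis=0 (YZ plane), |mask|=44  ⇒  voxels=440
  2. axis=2 (XY plane), |mask|=32  ⇒  voxels=129
  3. axis=1 (XZ plane), |mask|=62  ⇒  voxels=80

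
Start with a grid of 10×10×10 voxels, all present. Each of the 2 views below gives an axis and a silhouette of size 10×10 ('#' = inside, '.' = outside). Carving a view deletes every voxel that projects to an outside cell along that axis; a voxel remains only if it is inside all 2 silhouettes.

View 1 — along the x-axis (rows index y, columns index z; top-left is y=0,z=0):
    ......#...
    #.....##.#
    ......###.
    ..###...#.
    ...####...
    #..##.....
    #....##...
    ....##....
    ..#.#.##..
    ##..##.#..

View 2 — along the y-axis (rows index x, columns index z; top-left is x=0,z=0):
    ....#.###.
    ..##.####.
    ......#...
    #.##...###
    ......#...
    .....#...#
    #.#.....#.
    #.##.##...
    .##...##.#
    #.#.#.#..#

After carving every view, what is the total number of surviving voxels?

132 voxels

start: 10×10×10 = 1000 voxels
carve view 1 (along x, YZ-mask fill 33/100): 330 voxels remain
carve view 2 (along y, XZ-mask fill 38/100): 132 voxels remain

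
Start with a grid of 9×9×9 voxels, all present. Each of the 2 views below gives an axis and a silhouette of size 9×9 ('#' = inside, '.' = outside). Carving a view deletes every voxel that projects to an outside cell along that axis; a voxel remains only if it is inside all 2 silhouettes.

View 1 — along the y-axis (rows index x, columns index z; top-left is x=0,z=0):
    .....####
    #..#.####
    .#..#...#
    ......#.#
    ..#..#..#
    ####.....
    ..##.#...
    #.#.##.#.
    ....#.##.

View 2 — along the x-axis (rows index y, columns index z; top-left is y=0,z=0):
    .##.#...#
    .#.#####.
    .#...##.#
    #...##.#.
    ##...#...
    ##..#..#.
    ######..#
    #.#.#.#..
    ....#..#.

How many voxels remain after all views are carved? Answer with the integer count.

|visual hull| = 134

initial block: 9^3 = 729
step 1: project along y, AND mask (33/81) → |grid| = 297
step 2: project along x, AND mask (38/81) → |grid| = 134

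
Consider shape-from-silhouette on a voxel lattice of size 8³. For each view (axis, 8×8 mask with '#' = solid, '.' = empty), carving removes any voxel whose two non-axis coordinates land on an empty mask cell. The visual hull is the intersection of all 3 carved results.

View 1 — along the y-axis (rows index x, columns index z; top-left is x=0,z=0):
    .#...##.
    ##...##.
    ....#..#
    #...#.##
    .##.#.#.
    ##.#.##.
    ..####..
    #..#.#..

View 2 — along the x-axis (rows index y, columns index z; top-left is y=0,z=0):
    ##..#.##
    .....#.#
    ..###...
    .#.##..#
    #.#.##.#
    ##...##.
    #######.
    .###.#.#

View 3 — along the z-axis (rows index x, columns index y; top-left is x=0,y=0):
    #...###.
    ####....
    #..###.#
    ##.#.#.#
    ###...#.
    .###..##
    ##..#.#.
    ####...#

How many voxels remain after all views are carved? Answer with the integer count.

initial block: 8^3 = 512
carve view 1 (along y, XZ-mask fill 29/64): 232 voxels remain
carve view 2 (along x, YZ-mask fill 35/64): 126 voxels remain
carve view 3 (along z, XY-mask fill 36/64): 67 voxels remain

voxel count = 67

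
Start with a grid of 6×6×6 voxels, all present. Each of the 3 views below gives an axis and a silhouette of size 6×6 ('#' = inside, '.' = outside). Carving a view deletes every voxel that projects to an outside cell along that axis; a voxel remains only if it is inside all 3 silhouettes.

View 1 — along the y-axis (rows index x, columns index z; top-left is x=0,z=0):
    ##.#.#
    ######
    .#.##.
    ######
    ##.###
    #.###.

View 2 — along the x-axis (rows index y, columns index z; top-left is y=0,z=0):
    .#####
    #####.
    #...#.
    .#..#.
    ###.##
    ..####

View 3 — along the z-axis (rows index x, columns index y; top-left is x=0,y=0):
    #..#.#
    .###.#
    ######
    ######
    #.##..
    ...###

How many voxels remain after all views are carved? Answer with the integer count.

initial block: 6^3 = 216
V1 y: intersect with XZ mask (28 set) -- 168 left
V2 x: intersect with YZ mask (23 set) -- 107 left
V3 z: intersect with XY mask (25 set) -- 70 left

voxel count = 70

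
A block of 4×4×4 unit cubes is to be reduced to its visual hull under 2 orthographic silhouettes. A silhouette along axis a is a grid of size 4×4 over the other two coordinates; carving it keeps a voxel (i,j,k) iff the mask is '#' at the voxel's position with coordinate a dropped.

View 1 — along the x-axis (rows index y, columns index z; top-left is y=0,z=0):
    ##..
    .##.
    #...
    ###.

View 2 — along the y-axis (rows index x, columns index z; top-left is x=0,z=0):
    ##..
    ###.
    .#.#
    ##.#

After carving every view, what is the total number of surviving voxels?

23 voxels

before carving: 64 voxels (4×4×4)
after view 1 [x-axis, 8 of 16 cells solid] → remaining = 32
after view 2 [y-axis, 10 of 16 cells solid] → remaining = 23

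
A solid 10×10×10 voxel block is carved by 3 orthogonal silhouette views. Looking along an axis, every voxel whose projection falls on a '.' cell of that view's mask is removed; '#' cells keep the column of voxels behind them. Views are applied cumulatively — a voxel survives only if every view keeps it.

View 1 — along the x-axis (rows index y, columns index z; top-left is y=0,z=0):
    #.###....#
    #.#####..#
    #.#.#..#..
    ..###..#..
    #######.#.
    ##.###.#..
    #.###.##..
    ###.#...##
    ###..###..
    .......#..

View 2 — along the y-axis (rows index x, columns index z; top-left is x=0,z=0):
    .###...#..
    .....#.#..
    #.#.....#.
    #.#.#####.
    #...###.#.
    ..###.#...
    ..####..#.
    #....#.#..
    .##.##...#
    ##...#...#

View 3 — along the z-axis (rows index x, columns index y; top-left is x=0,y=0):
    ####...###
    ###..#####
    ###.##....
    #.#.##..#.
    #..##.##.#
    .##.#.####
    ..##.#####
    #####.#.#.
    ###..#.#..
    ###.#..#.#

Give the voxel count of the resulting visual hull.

before carving: 1000 voxels (10×10×10)
step 1: project along x, AND mask (53/100) → |grid| = 530
step 2: project along y, AND mask (42/100) → |grid| = 236
step 3: project along z, AND mask (63/100) → |grid| = 144

voxel count = 144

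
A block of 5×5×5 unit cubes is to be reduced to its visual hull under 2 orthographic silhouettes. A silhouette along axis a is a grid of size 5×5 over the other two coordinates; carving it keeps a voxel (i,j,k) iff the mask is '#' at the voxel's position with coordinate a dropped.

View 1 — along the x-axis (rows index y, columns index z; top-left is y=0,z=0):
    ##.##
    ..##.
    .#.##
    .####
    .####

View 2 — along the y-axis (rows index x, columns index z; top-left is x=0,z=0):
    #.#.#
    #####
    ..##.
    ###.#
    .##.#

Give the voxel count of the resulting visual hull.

before carving: 125 voxels (5×5×5)
step 1: project along x, AND mask (17/25) → |grid| = 85
step 2: project along y, AND mask (17/25) → |grid| = 56

56 voxels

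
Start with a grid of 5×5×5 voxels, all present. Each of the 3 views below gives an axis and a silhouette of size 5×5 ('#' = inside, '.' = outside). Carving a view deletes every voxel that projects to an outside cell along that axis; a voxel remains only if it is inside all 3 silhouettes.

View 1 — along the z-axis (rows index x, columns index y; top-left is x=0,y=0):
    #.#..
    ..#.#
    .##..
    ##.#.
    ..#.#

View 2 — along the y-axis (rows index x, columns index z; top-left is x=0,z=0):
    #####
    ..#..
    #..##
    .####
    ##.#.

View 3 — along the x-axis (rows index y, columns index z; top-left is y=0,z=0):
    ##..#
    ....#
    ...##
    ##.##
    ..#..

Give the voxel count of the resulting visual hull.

remaining voxels: 16

initial block: 5^3 = 125
  1. axis=2 (XY plane), |mask|=11  ⇒  voxels=55
  2. axis=1 (XZ plane), |mask|=16  ⇒  voxels=36
  3. axis=0 (YZ plane), |mask|=11  ⇒  voxels=16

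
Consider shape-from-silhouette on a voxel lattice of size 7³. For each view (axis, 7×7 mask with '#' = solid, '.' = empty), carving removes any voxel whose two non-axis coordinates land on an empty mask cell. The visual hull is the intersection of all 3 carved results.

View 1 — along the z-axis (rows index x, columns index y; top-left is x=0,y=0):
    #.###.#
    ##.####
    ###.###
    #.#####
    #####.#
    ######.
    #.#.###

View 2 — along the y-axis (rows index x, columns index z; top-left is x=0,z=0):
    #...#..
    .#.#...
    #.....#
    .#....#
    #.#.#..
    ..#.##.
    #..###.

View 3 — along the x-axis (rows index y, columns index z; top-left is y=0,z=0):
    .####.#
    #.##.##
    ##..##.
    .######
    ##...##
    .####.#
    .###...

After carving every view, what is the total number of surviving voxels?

before carving: 343 voxels (7×7×7)
carve view 1 (along z, XY-mask fill 40/49): 280 voxels remain
carve view 2 (along y, XZ-mask fill 18/49): 102 voxels remain
carve view 3 (along x, YZ-mask fill 32/49): 64 voxels remain

voxel count = 64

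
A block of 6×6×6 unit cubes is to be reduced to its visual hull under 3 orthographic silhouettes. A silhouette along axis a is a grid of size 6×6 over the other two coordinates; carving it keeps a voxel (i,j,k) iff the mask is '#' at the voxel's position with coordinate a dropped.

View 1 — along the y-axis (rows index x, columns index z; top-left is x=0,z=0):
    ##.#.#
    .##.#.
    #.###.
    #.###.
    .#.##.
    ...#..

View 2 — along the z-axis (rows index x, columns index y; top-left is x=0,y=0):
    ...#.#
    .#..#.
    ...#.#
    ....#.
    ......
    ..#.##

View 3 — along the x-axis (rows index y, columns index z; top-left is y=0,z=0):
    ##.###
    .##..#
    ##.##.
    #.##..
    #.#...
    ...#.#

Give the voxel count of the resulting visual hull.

voxel count = 15

full grid |V| = 216
after view 1 [y-axis, 19 of 36 cells solid] → remaining = 114
after view 2 [z-axis, 10 of 36 cells solid] → remaining = 29
after view 3 [x-axis, 19 of 36 cells solid] → remaining = 15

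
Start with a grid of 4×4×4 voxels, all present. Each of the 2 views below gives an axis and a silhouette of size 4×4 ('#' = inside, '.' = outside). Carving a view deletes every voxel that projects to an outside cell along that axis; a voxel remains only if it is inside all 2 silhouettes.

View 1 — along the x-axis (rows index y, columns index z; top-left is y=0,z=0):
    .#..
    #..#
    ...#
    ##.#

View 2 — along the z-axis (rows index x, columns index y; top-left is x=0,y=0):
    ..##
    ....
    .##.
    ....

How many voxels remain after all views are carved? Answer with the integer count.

start: 4×4×4 = 64 voxels
carve view 1 (along x, YZ-mask fill 7/16): 28 voxels remain
carve view 2 (along z, XY-mask fill 4/16): 7 voxels remain

voxel count = 7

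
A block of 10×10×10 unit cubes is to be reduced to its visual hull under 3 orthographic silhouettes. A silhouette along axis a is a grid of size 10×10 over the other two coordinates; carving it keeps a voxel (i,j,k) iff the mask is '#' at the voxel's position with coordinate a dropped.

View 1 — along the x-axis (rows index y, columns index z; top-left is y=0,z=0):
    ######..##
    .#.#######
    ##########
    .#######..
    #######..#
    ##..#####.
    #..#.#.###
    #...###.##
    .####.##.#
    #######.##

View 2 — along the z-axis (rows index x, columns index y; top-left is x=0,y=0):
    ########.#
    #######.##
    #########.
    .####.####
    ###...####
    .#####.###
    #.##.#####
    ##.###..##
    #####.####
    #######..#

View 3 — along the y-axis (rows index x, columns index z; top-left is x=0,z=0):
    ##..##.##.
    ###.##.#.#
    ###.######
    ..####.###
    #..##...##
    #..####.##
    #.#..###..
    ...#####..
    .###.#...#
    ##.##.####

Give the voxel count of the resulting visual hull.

|visual hull| = 415

initial block: 10^3 = 1000
after view 1 [x-axis, 76 of 100 cells solid] → remaining = 760
after view 2 [z-axis, 82 of 100 cells solid] → remaining = 629
after view 3 [y-axis, 64 of 100 cells solid] → remaining = 415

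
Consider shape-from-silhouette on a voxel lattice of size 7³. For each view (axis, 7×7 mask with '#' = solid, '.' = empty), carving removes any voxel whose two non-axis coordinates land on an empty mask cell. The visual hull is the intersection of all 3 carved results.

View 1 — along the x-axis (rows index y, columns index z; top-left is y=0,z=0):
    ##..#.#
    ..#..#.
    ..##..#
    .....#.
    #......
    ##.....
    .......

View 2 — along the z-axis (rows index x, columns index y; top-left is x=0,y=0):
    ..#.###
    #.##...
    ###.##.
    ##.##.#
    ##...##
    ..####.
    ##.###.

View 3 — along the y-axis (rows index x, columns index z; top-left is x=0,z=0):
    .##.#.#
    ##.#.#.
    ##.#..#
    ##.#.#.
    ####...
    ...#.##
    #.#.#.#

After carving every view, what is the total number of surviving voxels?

start: 7×7×7 = 343 voxels
  1. axis=0 (YZ plane), |mask|=13  ⇒  voxels=91
  2. axis=2 (XY plane), |mask|=30  ⇒  voxels=59
  3. axis=1 (XZ plane), |mask|=27  ⇒  voxels=34

remaining voxels: 34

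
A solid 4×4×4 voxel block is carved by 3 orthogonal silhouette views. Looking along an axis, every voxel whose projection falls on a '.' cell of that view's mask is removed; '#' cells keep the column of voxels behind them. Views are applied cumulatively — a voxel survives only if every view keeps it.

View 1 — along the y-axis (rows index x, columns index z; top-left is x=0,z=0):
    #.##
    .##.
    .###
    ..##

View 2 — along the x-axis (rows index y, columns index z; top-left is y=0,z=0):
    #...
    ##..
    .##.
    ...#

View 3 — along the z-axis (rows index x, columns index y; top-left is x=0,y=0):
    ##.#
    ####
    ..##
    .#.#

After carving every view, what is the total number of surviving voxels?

start: 4×4×4 = 64 voxels
after view 1 [y-axis, 10 of 16 cells solid] → remaining = 40
after view 2 [x-axis, 6 of 16 cells solid] → remaining = 13
after view 3 [z-axis, 11 of 16 cells solid] → remaining = 10

10 voxels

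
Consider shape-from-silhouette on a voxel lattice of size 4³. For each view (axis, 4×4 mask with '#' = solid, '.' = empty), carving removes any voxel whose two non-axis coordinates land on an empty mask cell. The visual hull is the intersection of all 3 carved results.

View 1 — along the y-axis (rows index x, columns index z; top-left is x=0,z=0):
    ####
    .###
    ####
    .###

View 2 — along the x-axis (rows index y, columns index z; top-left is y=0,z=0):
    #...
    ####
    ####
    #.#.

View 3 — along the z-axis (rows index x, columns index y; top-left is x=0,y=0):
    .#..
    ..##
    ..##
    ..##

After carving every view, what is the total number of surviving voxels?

initial block: 4^3 = 64
after view 1 [y-axis, 14 of 16 cells solid] → remaining = 56
after view 2 [x-axis, 11 of 16 cells solid] → remaining = 36
after view 3 [z-axis, 7 of 16 cells solid] → remaining = 18

remaining voxels: 18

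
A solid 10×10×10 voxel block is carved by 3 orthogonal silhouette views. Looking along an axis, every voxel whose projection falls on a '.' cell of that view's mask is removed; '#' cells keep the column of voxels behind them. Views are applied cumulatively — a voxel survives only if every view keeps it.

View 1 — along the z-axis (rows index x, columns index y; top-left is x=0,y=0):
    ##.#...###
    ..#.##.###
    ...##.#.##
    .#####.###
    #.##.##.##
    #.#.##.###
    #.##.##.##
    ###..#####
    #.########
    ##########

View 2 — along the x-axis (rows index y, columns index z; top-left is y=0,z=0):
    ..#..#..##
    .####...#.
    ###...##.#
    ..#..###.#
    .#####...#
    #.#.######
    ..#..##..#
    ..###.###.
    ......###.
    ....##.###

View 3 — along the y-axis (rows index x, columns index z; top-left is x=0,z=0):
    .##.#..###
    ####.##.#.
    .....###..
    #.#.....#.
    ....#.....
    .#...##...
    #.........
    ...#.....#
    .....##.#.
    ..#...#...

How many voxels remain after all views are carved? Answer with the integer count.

voxel count = 116

initial block: 10^3 = 1000
  1. axis=2 (XY plane), |mask|=73  ⇒  voxels=730
  2. axis=0 (YZ plane), |mask|=52  ⇒  voxels=377
  3. axis=1 (XZ plane), |mask|=31  ⇒  voxels=116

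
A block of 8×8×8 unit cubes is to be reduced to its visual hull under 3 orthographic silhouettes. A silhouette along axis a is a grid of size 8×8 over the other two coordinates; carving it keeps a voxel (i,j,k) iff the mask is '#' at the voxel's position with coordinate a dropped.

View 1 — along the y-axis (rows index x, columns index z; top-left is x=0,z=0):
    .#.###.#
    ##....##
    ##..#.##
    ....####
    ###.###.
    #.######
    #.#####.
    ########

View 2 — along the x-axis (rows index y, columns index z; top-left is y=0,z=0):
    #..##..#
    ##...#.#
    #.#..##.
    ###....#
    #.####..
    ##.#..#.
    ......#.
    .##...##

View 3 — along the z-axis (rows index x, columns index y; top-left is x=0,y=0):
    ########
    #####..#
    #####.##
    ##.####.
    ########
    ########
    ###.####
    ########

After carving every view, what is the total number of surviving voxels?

remaining voxels: 155

full grid |V| = 512
V1 y: intersect with XZ mask (45 set) -- 360 left
V2 x: intersect with YZ mask (30 set) -- 168 left
V3 z: intersect with XY mask (58 set) -- 155 left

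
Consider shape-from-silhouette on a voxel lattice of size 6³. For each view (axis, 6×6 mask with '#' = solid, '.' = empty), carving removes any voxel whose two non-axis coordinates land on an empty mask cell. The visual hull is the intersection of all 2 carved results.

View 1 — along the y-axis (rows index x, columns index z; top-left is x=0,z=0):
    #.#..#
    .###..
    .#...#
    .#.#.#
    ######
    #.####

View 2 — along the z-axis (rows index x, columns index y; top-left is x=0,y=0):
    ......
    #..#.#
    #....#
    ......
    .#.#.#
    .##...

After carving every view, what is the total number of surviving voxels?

voxel count = 41

start: 6×6×6 = 216 voxels
step 1: project along y, AND mask (22/36) → |grid| = 132
step 2: project along z, AND mask (10/36) → |grid| = 41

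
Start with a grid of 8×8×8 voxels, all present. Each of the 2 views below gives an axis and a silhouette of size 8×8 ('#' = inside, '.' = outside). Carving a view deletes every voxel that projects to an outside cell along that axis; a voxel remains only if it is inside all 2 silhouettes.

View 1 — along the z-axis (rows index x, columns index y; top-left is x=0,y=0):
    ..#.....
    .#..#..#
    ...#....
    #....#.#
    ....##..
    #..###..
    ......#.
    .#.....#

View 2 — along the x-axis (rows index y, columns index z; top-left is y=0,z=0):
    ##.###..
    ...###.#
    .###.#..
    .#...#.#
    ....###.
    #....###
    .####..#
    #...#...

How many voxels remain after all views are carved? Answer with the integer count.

initial block: 8^3 = 512
V1 z: intersect with XY mask (17 set) -- 136 left
V2 x: intersect with YZ mask (30 set) -- 60 left

60 voxels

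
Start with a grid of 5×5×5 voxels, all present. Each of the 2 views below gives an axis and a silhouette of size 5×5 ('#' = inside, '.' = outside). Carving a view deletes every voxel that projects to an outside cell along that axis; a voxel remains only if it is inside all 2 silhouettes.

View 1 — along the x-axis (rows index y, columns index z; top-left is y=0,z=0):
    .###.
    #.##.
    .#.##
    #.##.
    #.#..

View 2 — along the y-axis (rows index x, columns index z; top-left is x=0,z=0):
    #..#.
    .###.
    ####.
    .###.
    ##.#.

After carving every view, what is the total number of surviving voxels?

start: 5×5×5 = 125 voxels
[1] x-view keeps 14 columns → grid now 70
[2] y-view keeps 15 columns → grid now 49

remaining voxels: 49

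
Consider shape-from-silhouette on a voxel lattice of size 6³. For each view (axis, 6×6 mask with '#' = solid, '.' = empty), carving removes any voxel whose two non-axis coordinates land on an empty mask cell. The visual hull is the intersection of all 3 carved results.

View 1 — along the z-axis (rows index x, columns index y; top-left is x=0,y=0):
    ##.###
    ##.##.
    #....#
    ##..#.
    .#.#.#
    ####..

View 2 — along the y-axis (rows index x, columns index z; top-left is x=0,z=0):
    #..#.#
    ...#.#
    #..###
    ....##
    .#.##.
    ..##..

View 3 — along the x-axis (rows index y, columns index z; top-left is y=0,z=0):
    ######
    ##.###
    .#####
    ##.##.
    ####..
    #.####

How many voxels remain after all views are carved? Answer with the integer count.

initial block: 6^3 = 216
after view 1 [z-axis, 21 of 36 cells solid] → remaining = 126
after view 2 [y-axis, 16 of 36 cells solid] → remaining = 54
after view 3 [x-axis, 29 of 36 cells solid] → remaining = 45

|visual hull| = 45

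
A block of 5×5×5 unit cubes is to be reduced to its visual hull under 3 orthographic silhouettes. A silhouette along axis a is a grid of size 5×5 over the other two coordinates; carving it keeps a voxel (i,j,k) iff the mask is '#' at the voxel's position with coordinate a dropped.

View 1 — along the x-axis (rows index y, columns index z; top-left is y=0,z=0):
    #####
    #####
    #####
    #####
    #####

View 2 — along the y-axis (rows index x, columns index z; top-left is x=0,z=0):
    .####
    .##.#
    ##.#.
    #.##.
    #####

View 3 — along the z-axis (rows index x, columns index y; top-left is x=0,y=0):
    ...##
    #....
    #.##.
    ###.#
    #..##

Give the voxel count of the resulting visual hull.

|visual hull| = 47

before carving: 125 voxels (5×5×5)
[1] x-view keeps 25 columns → grid now 125
[2] y-view keeps 18 columns → grid now 90
[3] z-view keeps 13 columns → grid now 47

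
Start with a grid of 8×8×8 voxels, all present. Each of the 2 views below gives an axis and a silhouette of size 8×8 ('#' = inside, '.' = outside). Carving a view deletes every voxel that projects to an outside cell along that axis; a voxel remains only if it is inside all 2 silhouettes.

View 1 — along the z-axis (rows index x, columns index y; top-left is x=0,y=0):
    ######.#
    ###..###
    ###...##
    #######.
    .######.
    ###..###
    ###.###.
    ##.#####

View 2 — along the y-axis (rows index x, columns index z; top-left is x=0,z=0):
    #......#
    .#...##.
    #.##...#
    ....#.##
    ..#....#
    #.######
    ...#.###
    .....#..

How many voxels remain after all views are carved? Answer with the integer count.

full grid |V| = 512
after view 1 [z-axis, 50 of 64 cells solid] → remaining = 400
after view 2 [y-axis, 26 of 64 cells solid] → remaining = 158

|visual hull| = 158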